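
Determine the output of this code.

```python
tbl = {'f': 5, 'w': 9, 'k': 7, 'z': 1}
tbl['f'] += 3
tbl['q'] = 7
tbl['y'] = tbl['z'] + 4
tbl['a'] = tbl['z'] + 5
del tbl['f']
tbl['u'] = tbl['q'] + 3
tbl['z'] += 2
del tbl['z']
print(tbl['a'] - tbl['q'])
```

-1

tbl['f'] = 5+3 = 8 → {'f': 8, 'w': 9, 'k': 7, 'z': 1}
tbl['q'] = 7 → {'f': 8, 'w': 9, 'k': 7, 'z': 1, 'q': 7}
tbl['y'] = tbl['z']+4 = 5 → {'f': 8, 'w': 9, 'k': 7, 'z': 1, 'q': 7, 'y': 5}
tbl['a'] = tbl['z']+5 = 6 → {'f': 8, 'w': 9, 'k': 7, 'z': 1, 'q': 7, 'y': 5, 'a': 6}
del 'f' → {'w': 9, 'k': 7, 'z': 1, 'q': 7, 'y': 5, 'a': 6}
tbl['u'] = tbl['q']+3 = 10 → {'w': 9, 'k': 7, 'z': 1, 'q': 7, 'y': 5, 'a': 6, 'u': 10}
tbl['z'] = 1+2 = 3 → {'w': 9, 'k': 7, 'z': 3, 'q': 7, 'y': 5, 'a': 6, 'u': 10}
del 'z' → {'w': 9, 'k': 7, 'q': 7, 'y': 5, 'a': 6, 'u': 10}
tbl['a']-tbl['q'] = 6-7 = -1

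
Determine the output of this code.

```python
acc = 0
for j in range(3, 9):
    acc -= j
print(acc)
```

j=3: acc = 0-3 = -3
j=4: acc = (-3)-4 = -7
j=5: acc = (-7)-5 = -12
j=6: acc = (-12)-6 = -18
j=7: acc = (-18)-7 = -25
j=8: acc = (-25)-8 = -33

-33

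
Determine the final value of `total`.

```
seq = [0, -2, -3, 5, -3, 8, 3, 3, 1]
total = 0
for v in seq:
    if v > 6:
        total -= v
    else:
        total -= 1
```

-16

v=0: not >6, total = 0-1 = -1
v=-2: not >6, total = (-1)-1 = -2
v=-3: not >6, total = (-2)-1 = -3
v=5: not >6, total = (-3)-1 = -4
v=-3: not >6, total = (-4)-1 = -5
v=8: >6, total = (-5)-8 = -13
v=3: not >6, total = (-13)-1 = -14
v=3: not >6, total = (-14)-1 = -15
v=1: not >6, total = (-15)-1 = -16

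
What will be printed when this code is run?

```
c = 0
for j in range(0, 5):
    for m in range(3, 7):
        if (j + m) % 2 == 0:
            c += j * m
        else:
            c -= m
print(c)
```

48

j=0,m=3: odd sum, c = 0-3 = -3
j=0,m=4: even sum, c = (-3)+0 = -3
j=0,m=5: odd sum, c = (-3)-5 = -8
j=0,m=6: even sum, c = (-8)+0 = -8
j=1,m=3: even sum, c = (-8)+3 = -5
j=1,m=4: odd sum, c = (-5)-4 = -9
j=1,m=5: even sum, c = (-9)+5 = -4
j=1,m=6: odd sum, c = (-4)-6 = -10
j=2,m=3: odd sum, c = (-10)-3 = -13
j=2,m=4: even sum, c = (-13)+8 = -5
j=2,m=5: odd sum, c = (-5)-5 = -10
j=2,m=6: even sum, c = (-10)+12 = 2
j=3,m=3: even sum, c = 2+9 = 11
j=3,m=4: odd sum, c = 11-4 = 7
j=3,m=5: even sum, c = 7+15 = 22
j=3,m=6: odd sum, c = 22-6 = 16
j=4,m=3: odd sum, c = 16-3 = 13
j=4,m=4: even sum, c = 13+16 = 29
j=4,m=5: odd sum, c = 29-5 = 24
j=4,m=6: even sum, c = 24+24 = 48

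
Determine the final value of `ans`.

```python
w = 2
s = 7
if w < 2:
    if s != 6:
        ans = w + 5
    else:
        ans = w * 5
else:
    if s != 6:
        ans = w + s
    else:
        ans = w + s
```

w=2, s=7
w < 2 is False; s != 6 is True
→ ans = w + s = 9

9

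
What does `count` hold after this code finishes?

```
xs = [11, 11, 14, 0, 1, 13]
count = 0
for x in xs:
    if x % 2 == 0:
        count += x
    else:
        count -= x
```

-22

x=11: not even, count = 0-11 = -11
x=11: not even, count = (-11)-11 = -22
x=14: even, count = (-22)+14 = -8
x=0: even, count = (-8)+0 = -8
x=1: not even, count = (-8)-1 = -9
x=13: not even, count = (-9)-13 = -22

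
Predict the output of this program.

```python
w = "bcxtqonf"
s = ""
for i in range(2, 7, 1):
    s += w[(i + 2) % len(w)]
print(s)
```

qonfb

i=2: add w[4]='q' → 'q'
i=3: add w[5]='o' → 'qo'
i=4: add w[6]='n' → 'qon'
i=5: add w[7]='f' → 'qonf'
i=6: add w[0]='b' → 'qonfb'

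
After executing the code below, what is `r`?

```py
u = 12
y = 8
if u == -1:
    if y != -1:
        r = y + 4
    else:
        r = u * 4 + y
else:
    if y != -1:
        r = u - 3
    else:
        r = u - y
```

u=12, y=8
u == -1 is False; y != -1 is True
→ r = u - 3 = 9

9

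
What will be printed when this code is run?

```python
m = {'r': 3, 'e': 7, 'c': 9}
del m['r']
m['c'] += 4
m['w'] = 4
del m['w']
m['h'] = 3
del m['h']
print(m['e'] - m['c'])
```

-6

del 'r' → {'e': 7, 'c': 9}
m['c'] = 9+4 = 13 → {'e': 7, 'c': 13}
m['w'] = 4 → {'e': 7, 'c': 13, 'w': 4}
del 'w' → {'e': 7, 'c': 13}
m['h'] = 3 → {'e': 7, 'c': 13, 'h': 3}
del 'h' → {'e': 7, 'c': 13}
m['e']-m['c'] = 7-13 = -6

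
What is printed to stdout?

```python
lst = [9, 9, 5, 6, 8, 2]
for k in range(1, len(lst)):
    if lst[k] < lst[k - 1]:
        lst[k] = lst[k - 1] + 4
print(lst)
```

[9, 9, 13, 17, 21, 25]

k=1: 9>=9, unchanged → [9, 9, 5, 6, 8, 2]
k=2: 5<9, lst[2] = 9+4 = 13 → [9, 9, 13, 6, 8, 2]
k=3: 6<13, lst[3] = 13+4 = 17 → [9, 9, 13, 17, 8, 2]
k=4: 8<17, lst[4] = 17+4 = 21 → [9, 9, 13, 17, 21, 2]
k=5: 2<21, lst[5] = 21+4 = 25 → [9, 9, 13, 17, 21, 25]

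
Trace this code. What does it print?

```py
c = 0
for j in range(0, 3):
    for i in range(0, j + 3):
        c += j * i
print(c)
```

j=0,i=0: c = 0+0 = 0
j=0,i=1: c = 0+0 = 0
j=0,i=2: c = 0+0 = 0
j=1,i=0: c = 0+0 = 0
j=1,i=1: c = 0+1 = 1
j=1,i=2: c = 1+2 = 3
j=1,i=3: c = 3+3 = 6
j=2,i=0: c = 6+0 = 6
j=2,i=1: c = 6+2 = 8
j=2,i=2: c = 8+4 = 12
j=2,i=3: c = 12+6 = 18
j=2,i=4: c = 18+8 = 26

26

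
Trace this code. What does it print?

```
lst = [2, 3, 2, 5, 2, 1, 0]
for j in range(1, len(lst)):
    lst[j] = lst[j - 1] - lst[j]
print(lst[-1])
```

j=1: lst[1] = 2-3 = -1 → [2, -1, 2, 5, 2, 1, 0]
j=2: lst[2] = (-1)-2 = -3 → [2, -1, -3, 5, 2, 1, 0]
j=3: lst[3] = (-3)-5 = -8 → [2, -1, -3, -8, 2, 1, 0]
j=4: lst[4] = (-8)-2 = -10 → [2, -1, -3, -8, -10, 1, 0]
j=5: lst[5] = (-10)-1 = -11 → [2, -1, -3, -8, -10, -11, 0]
j=6: lst[6] = (-11)-0 = -11 → [2, -1, -3, -8, -10, -11, -11]

-11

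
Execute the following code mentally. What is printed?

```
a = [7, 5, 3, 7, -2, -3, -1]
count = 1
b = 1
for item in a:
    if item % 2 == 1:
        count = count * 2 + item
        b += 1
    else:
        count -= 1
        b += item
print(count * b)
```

item=7: odd, count = 1*2+7 = 9; b=2
item=5: odd, count = 9*2+5 = 23; b=3
item=3: odd, count = 23*2+3 = 49; b=4
item=7: odd, count = 49*2+7 = 105; b=5
item=-2: not odd, count = 105-1 = 104; b=3
item=-3: odd, count = 104*2+(-3) = 205; b=4
item=-1: odd, count = 205*2+(-1) = 409; b=5
count*b = 409*5 = 2045

2045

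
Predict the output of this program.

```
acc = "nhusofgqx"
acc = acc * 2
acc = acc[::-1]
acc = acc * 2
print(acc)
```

xqgfosuhnxqgfosuhnxqgfosuhnxqgfosuhn

repeat ×2 → 'nhusofgqxnhusofgqx'
reverse → 'xqgfosuhnxqgfosuhn'
repeat ×2 → 'xqgfosuhnxqgfosuhnxqgfosuhnxqgfosuhn'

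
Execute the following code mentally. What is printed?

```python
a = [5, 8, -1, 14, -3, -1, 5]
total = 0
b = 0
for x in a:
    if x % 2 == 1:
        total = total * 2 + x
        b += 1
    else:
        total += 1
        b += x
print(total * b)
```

x=5: odd, total = 0*2+5 = 5; b=1
x=8: not odd, total = 5+1 = 6; b=9
x=-1: odd, total = 6*2+(-1) = 11; b=10
x=14: not odd, total = 11+1 = 12; b=24
x=-3: odd, total = 12*2+(-3) = 21; b=25
x=-1: odd, total = 21*2+(-1) = 41; b=26
x=5: odd, total = 41*2+5 = 87; b=27
total*b = 87*27 = 2349

2349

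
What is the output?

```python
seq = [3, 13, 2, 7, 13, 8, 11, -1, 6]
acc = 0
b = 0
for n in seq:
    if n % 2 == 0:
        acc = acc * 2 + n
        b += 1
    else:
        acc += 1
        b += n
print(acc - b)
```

n=3: not even, acc = 0+1 = 1; b=3
n=13: not even, acc = 1+1 = 2; b=16
n=2: even, acc = 2*2+2 = 6; b=17
n=7: not even, acc = 6+1 = 7; b=24
n=13: not even, acc = 7+1 = 8; b=37
n=8: even, acc = 8*2+8 = 24; b=38
n=11: not even, acc = 24+1 = 25; b=49
n=-1: not even, acc = 25+1 = 26; b=48
n=6: even, acc = 26*2+6 = 58; b=49
acc-b = 58-49 = 9

9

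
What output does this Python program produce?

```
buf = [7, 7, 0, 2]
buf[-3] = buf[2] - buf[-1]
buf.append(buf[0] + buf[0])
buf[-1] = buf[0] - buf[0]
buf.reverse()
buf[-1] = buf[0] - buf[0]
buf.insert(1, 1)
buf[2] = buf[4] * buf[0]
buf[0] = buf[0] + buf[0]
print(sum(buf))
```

-1

buf[-3] = buf[2]-buf[-1] = 0-2 = -2 → [7, -2, 0, 2]
append buf[0]+buf[0] = 7+7 = 14 → [7, -2, 0, 2, 14]
buf[-1] = buf[0]-buf[0] = 7-7 = 0 → [7, -2, 0, 2, 0]
reverse → [0, 2, 0, -2, 7]
buf[-1] = buf[0]-buf[0] = 0-0 = 0 → [0, 2, 0, -2, 0]
insert 1 at 1 → [0, 1, 2, 0, -2, 0]
buf[2] = buf[4]*buf[0] = (-2)*0 = 0 → [0, 1, 0, 0, -2, 0]
buf[0] = buf[0]+buf[0] = 0+0 = 0 → [0, 1, 0, 0, -2, 0]
sum = -1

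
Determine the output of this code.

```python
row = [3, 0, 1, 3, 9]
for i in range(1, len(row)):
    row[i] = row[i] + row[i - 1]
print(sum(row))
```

i=1: row[1] = 0+3 = 3 → [3, 3, 1, 3, 9]
i=2: row[2] = 1+3 = 4 → [3, 3, 4, 3, 9]
i=3: row[3] = 3+4 = 7 → [3, 3, 4, 7, 9]
i=4: row[4] = 9+7 = 16 → [3, 3, 4, 7, 16]
sum = 33

33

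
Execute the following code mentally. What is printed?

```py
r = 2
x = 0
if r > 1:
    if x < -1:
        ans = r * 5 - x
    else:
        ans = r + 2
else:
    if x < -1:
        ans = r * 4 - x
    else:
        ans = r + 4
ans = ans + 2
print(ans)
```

6

r=2, x=0
r > 1 is True; x < -1 is False
→ ans = r + 2 = 4
ans = 4+2 = 6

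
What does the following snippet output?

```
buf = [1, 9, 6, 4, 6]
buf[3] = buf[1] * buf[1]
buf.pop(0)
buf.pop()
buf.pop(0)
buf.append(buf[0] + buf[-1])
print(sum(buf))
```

174

buf[3] = buf[1]*buf[1] = 9*9 = 81 → [1, 9, 6, 81, 6]
pop(0) removes 1 → [9, 6, 81, 6]
pop() removes 6 → [9, 6, 81]
pop(0) removes 9 → [6, 81]
append buf[0]+buf[-1] = 6+81 = 87 → [6, 81, 87]
sum = 174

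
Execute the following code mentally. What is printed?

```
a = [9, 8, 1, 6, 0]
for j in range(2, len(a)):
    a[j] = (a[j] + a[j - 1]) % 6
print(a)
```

[9, 8, 3, 3, 3]

j=2: a[2] = (1+8)%6 = 3 → [9, 8, 3, 6, 0]
j=3: a[3] = (6+3)%6 = 3 → [9, 8, 3, 3, 0]
j=4: a[4] = (0+3)%6 = 3 → [9, 8, 3, 3, 3]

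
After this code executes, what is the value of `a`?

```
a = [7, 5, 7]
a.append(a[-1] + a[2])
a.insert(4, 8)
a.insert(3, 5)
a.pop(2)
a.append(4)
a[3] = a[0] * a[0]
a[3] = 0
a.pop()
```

append a[-1]+a[2] = 7+7 = 14 → [7, 5, 7, 14]
insert 8 at 4 → [7, 5, 7, 14, 8]
insert 5 at 3 → [7, 5, 7, 5, 14, 8]
pop(2) removes 7 → [7, 5, 5, 14, 8]
append 4 → [7, 5, 5, 14, 8, 4]
a[3] = a[0]*a[0] = 7*7 = 49 → [7, 5, 5, 49, 8, 4]
a[3] = 0 → [7, 5, 5, 0, 8, 4]
pop() removes 4 → [7, 5, 5, 0, 8]

[7, 5, 5, 0, 8]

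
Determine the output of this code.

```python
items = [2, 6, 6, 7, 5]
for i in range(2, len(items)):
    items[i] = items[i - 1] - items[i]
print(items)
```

[2, 6, 0, -7, -12]

i=2: items[2] = 6-6 = 0 → [2, 6, 0, 7, 5]
i=3: items[3] = 0-7 = -7 → [2, 6, 0, -7, 5]
i=4: items[4] = (-7)-5 = -12 → [2, 6, 0, -7, -12]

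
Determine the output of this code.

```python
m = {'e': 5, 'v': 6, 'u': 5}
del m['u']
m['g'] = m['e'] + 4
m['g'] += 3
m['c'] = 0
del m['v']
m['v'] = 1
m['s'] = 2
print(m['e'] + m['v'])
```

del 'u' → {'e': 5, 'v': 6}
m['g'] = m['e']+4 = 9 → {'e': 5, 'v': 6, 'g': 9}
m['g'] = 9+3 = 12 → {'e': 5, 'v': 6, 'g': 12}
m['c'] = 0 → {'e': 5, 'v': 6, 'g': 12, 'c': 0}
del 'v' → {'e': 5, 'g': 12, 'c': 0}
m['v'] = 1 → {'e': 5, 'g': 12, 'c': 0, 'v': 1}
m['s'] = 2 → {'e': 5, 'g': 12, 'c': 0, 'v': 1, 's': 2}
m['e']+m['v'] = 5+1 = 6

6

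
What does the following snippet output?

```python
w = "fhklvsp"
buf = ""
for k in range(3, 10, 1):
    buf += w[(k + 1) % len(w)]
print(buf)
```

k=3: add w[4]='v' → 'v'
k=4: add w[5]='s' → 'vs'
k=5: add w[6]='p' → 'vsp'
k=6: add w[0]='f' → 'vspf'
k=7: add w[1]='h' → 'vspfh'
k=8: add w[2]='k' → 'vspfhk'
k=9: add w[3]='l' → 'vspfhkl'

vspfhkl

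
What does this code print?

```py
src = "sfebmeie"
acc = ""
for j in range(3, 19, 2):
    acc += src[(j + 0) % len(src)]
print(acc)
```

j=3: add src[3]='b' → 'b'
j=5: add src[5]='e' → 'be'
j=7: add src[7]='e' → 'bee'
j=9: add src[1]='f' → 'beef'
j=11: add src[3]='b' → 'beefb'
j=13: add src[5]='e' → 'beefbe'
j=15: add src[7]='e' → 'beefbee'
j=17: add src[1]='f' → 'beefbeef'

beefbeef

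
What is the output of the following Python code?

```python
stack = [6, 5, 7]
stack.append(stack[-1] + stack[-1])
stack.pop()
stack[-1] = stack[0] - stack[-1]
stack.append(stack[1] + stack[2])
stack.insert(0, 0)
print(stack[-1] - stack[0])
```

4

append stack[-1]+stack[-1] = 7+7 = 14 → [6, 5, 7, 14]
pop() removes 14 → [6, 5, 7]
stack[-1] = stack[0]-stack[-1] = 6-7 = -1 → [6, 5, -1]
append stack[1]+stack[2] = 5+(-1) = 4 → [6, 5, -1, 4]
insert 0 at 0 → [0, 6, 5, -1, 4]
stack[-1]-stack[0] = 4-0 = 4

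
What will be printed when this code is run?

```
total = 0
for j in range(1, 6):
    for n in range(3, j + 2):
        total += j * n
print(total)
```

165

j=2,n=3: total = 0+6 = 6
j=3,n=3: total = 6+9 = 15
j=3,n=4: total = 15+12 = 27
j=4,n=3: total = 27+12 = 39
j=4,n=4: total = 39+16 = 55
j=4,n=5: total = 55+20 = 75
j=5,n=3: total = 75+15 = 90
j=5,n=4: total = 90+20 = 110
j=5,n=5: total = 110+25 = 135
j=5,n=6: total = 135+30 = 165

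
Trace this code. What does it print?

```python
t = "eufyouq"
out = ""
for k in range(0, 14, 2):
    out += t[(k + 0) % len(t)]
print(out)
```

k=0: add t[0]='e' → 'e'
k=2: add t[2]='f' → 'ef'
k=4: add t[4]='o' → 'efo'
k=6: add t[6]='q' → 'efoq'
k=8: add t[1]='u' → 'efoqu'
k=10: add t[3]='y' → 'efoquy'
k=12: add t[5]='u' → 'efoquyu'

efoquyu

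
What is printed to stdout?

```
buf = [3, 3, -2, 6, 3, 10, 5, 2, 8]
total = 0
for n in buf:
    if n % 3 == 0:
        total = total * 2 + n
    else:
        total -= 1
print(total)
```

43

n=3: %3==0, total = 0*2+3 = 3
n=3: %3==0, total = 3*2+3 = 9
n=-2: not %3==0, total = 9-1 = 8
n=6: %3==0, total = 8*2+6 = 22
n=3: %3==0, total = 22*2+3 = 47
n=10: not %3==0, total = 47-1 = 46
n=5: not %3==0, total = 46-1 = 45
n=2: not %3==0, total = 45-1 = 44
n=8: not %3==0, total = 44-1 = 43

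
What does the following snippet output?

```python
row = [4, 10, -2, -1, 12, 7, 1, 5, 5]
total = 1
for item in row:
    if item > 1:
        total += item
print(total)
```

item=4: >1, total = 1+4 = 5
item=10: >1, total = 5+10 = 15
item=-2: not >1
item=-1: not >1
item=12: >1, total = 15+12 = 27
item=7: >1, total = 27+7 = 34
item=1: not >1
item=5: >1, total = 34+5 = 39
item=5: >1, total = 39+5 = 44

44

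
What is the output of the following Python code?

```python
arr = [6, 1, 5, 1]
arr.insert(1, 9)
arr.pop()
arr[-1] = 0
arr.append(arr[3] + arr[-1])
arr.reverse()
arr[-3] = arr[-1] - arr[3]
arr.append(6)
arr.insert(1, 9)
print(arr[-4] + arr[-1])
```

insert 9 at 1 → [6, 9, 1, 5, 1]
pop() removes 1 → [6, 9, 1, 5]
arr[-1] = 0 → [6, 9, 1, 0]
append arr[3]+arr[-1] = 0+0 = 0 → [6, 9, 1, 0, 0]
reverse → [0, 0, 1, 9, 6]
arr[-3] = arr[-1]-arr[3] = 6-9 = -3 → [0, 0, -3, 9, 6]
append 6 → [0, 0, -3, 9, 6, 6]
insert 9 at 1 → [0, 9, 0, -3, 9, 6, 6]
arr[-4]+arr[-1] = (-3)+6 = 3

3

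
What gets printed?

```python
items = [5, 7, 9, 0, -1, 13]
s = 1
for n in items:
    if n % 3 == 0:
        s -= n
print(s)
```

-8

n=5: not %3==0
n=7: not %3==0
n=9: %3==0, s = 1-9 = -8
n=0: %3==0, s = (-8)-0 = -8
n=-1: not %3==0
n=13: not %3==0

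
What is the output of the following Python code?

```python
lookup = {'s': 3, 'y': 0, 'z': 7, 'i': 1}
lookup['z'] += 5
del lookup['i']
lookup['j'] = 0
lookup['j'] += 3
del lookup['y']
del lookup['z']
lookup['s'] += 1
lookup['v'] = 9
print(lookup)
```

{'s': 4, 'j': 3, 'v': 9}

lookup['z'] = 7+5 = 12 → {'s': 3, 'y': 0, 'z': 12, 'i': 1}
del 'i' → {'s': 3, 'y': 0, 'z': 12}
lookup['j'] = 0 → {'s': 3, 'y': 0, 'z': 12, 'j': 0}
lookup['j'] = 0+3 = 3 → {'s': 3, 'y': 0, 'z': 12, 'j': 3}
del 'y' → {'s': 3, 'z': 12, 'j': 3}
del 'z' → {'s': 3, 'j': 3}
lookup['s'] = 3+1 = 4 → {'s': 4, 'j': 3}
lookup['v'] = 9 → {'s': 4, 'j': 3, 'v': 9}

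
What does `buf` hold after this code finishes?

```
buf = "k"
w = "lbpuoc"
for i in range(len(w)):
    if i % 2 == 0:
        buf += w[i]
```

'klpo'

i=0: add 'l' → 'kl'
i=1: skip
i=2: add 'p' → 'klp'
i=3: skip
i=4: add 'o' → 'klpo'
i=5: skip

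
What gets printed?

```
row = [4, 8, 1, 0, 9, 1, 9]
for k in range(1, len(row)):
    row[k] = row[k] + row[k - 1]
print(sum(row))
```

k=1: row[1] = 8+4 = 12 → [4, 12, 1, 0, 9, 1, 9]
k=2: row[2] = 1+12 = 13 → [4, 12, 13, 0, 9, 1, 9]
k=3: row[3] = 0+13 = 13 → [4, 12, 13, 13, 9, 1, 9]
k=4: row[4] = 9+13 = 22 → [4, 12, 13, 13, 22, 1, 9]
k=5: row[5] = 1+22 = 23 → [4, 12, 13, 13, 22, 23, 9]
k=6: row[6] = 9+23 = 32 → [4, 12, 13, 13, 22, 23, 32]
sum = 119

119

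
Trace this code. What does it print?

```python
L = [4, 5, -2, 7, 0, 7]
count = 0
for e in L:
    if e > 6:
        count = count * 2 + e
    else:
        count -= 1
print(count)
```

7

e=4: not >6, count = 0-1 = -1
e=5: not >6, count = (-1)-1 = -2
e=-2: not >6, count = (-2)-1 = -3
e=7: >6, count = (-3)*2+7 = 1
e=0: not >6, count = 1-1 = 0
e=7: >6, count = 0*2+7 = 7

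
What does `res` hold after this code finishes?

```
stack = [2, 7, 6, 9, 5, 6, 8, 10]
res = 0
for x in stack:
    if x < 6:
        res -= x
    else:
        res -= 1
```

-13

x=2: <6, res = 0-2 = -2
x=7: not <6, res = (-2)-1 = -3
x=6: not <6, res = (-3)-1 = -4
x=9: not <6, res = (-4)-1 = -5
x=5: <6, res = (-5)-5 = -10
x=6: not <6, res = (-10)-1 = -11
x=8: not <6, res = (-11)-1 = -12
x=10: not <6, res = (-12)-1 = -13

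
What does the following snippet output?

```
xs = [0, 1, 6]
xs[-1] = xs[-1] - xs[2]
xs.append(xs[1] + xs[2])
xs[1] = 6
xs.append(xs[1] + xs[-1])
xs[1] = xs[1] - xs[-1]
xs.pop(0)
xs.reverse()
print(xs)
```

xs[-1] = xs[-1]-xs[2] = 6-6 = 0 → [0, 1, 0]
append xs[1]+xs[2] = 1+0 = 1 → [0, 1, 0, 1]
xs[1] = 6 → [0, 6, 0, 1]
append xs[1]+xs[-1] = 6+1 = 7 → [0, 6, 0, 1, 7]
xs[1] = xs[1]-xs[-1] = 6-7 = -1 → [0, -1, 0, 1, 7]
pop(0) removes 0 → [-1, 0, 1, 7]
reverse → [7, 1, 0, -1]

[7, 1, 0, -1]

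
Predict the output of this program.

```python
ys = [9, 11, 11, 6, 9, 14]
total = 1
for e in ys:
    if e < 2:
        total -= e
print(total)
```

e=9: not <2
e=11: not <2
e=11: not <2
e=6: not <2
e=9: not <2
e=14: not <2

1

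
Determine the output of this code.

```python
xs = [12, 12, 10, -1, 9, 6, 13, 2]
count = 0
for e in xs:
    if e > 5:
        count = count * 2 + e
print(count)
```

e=12: >5, count = 0*2+12 = 12
e=12: >5, count = 12*2+12 = 36
e=10: >5, count = 36*2+10 = 82
e=-1: not >5
e=9: >5, count = 82*2+9 = 173
e=6: >5, count = 173*2+6 = 352
e=13: >5, count = 352*2+13 = 717
e=2: not >5

717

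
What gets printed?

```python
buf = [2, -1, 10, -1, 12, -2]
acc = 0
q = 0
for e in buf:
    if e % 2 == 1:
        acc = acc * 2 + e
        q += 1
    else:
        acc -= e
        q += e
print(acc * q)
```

-984

e=2: not odd, acc = 0-2 = -2; q=2
e=-1: odd, acc = (-2)*2+(-1) = -5; q=3
e=10: not odd, acc = (-5)-10 = -15; q=13
e=-1: odd, acc = (-15)*2+(-1) = -31; q=14
e=12: not odd, acc = (-31)-12 = -43; q=26
e=-2: not odd, acc = (-43)-(-2) = -41; q=24
acc*q = (-41)*24 = -984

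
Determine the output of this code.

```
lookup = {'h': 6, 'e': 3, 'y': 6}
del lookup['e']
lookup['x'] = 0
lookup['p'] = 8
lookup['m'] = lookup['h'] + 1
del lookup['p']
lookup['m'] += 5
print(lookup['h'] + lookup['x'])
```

6

del 'e' → {'h': 6, 'y': 6}
lookup['x'] = 0 → {'h': 6, 'y': 6, 'x': 0}
lookup['p'] = 8 → {'h': 6, 'y': 6, 'x': 0, 'p': 8}
lookup['m'] = lookup['h']+1 = 7 → {'h': 6, 'y': 6, 'x': 0, 'p': 8, 'm': 7}
del 'p' → {'h': 6, 'y': 6, 'x': 0, 'm': 7}
lookup['m'] = 7+5 = 12 → {'h': 6, 'y': 6, 'x': 0, 'm': 12}
lookup['h']+lookup['x'] = 6+0 = 6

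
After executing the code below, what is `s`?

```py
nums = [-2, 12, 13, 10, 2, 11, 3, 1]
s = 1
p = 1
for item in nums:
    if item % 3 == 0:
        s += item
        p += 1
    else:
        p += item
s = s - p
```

-22

item=-2: not %3==0; p=-1
item=12: %3==0, s = 1+12 = 13; p=0
item=13: not %3==0; p=13
item=10: not %3==0; p=23
item=2: not %3==0; p=25
item=11: not %3==0; p=36
item=3: %3==0, s = 13+3 = 16; p=37
item=1: not %3==0; p=38
s-p = 16-38 = -22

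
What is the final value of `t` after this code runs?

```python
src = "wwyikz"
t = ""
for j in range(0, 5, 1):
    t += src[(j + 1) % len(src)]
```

'wyikz'

j=0: add src[1]='w' → 'w'
j=1: add src[2]='y' → 'wy'
j=2: add src[3]='i' → 'wyi'
j=3: add src[4]='k' → 'wyik'
j=4: add src[5]='z' → 'wyikz'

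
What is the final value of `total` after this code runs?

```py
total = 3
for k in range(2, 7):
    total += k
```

23

k=2: total = 3+2 = 5
k=3: total = 5+3 = 8
k=4: total = 8+4 = 12
k=5: total = 12+5 = 17
k=6: total = 17+6 = 23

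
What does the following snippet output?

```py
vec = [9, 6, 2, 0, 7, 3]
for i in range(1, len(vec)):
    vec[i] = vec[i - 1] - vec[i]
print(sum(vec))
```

-1

i=1: vec[1] = 9-6 = 3 → [9, 3, 2, 0, 7, 3]
i=2: vec[2] = 3-2 = 1 → [9, 3, 1, 0, 7, 3]
i=3: vec[3] = 1-0 = 1 → [9, 3, 1, 1, 7, 3]
i=4: vec[4] = 1-7 = -6 → [9, 3, 1, 1, -6, 3]
i=5: vec[5] = (-6)-3 = -9 → [9, 3, 1, 1, -6, -9]
sum = -1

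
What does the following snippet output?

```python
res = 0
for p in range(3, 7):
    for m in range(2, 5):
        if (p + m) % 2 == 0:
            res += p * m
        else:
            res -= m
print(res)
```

66

p=3,m=2: odd sum, res = 0-2 = -2
p=3,m=3: even sum, res = (-2)+9 = 7
p=3,m=4: odd sum, res = 7-4 = 3
p=4,m=2: even sum, res = 3+8 = 11
p=4,m=3: odd sum, res = 11-3 = 8
p=4,m=4: even sum, res = 8+16 = 24
p=5,m=2: odd sum, res = 24-2 = 22
p=5,m=3: even sum, res = 22+15 = 37
p=5,m=4: odd sum, res = 37-4 = 33
p=6,m=2: even sum, res = 33+12 = 45
p=6,m=3: odd sum, res = 45-3 = 42
p=6,m=4: even sum, res = 42+24 = 66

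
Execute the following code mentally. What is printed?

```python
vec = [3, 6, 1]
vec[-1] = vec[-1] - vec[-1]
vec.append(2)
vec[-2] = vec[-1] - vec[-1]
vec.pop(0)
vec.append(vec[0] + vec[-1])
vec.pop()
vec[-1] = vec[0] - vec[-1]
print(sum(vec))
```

10

vec[-1] = vec[-1]-vec[-1] = 1-1 = 0 → [3, 6, 0]
append 2 → [3, 6, 0, 2]
vec[-2] = vec[-1]-vec[-1] = 2-2 = 0 → [3, 6, 0, 2]
pop(0) removes 3 → [6, 0, 2]
append vec[0]+vec[-1] = 6+2 = 8 → [6, 0, 2, 8]
pop() removes 8 → [6, 0, 2]
vec[-1] = vec[0]-vec[-1] = 6-2 = 4 → [6, 0, 4]
sum = 10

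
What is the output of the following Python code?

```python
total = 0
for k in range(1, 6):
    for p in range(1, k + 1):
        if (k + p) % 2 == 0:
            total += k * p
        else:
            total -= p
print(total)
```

73

k=1,p=1: even sum, total = 0+1 = 1
k=2,p=1: odd sum, total = 1-1 = 0
k=2,p=2: even sum, total = 0+4 = 4
k=3,p=1: even sum, total = 4+3 = 7
k=3,p=2: odd sum, total = 7-2 = 5
k=3,p=3: even sum, total = 5+9 = 14
k=4,p=1: odd sum, total = 14-1 = 13
k=4,p=2: even sum, total = 13+8 = 21
k=4,p=3: odd sum, total = 21-3 = 18
k=4,p=4: even sum, total = 18+16 = 34
k=5,p=1: even sum, total = 34+5 = 39
k=5,p=2: odd sum, total = 39-2 = 37
k=5,p=3: even sum, total = 37+15 = 52
k=5,p=4: odd sum, total = 52-4 = 48
k=5,p=5: even sum, total = 48+25 = 73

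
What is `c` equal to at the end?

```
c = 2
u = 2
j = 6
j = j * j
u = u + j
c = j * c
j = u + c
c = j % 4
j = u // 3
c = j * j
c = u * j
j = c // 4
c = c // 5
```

j = 6*6 = 36
u = 2+36 = 38
c = 36*2 = 72
j = 38+72 = 110
c = 110%4 = 2
j = 38//3 = 12
c = 12*12 = 144
c = 38*12 = 456
j = 456//4 = 114
c = 456//5 = 91

91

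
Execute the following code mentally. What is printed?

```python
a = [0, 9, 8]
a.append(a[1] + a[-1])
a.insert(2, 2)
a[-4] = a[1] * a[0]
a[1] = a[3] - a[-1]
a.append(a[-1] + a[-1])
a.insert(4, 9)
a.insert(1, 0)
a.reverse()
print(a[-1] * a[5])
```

append a[1]+a[-1] = 9+8 = 17 → [0, 9, 8, 17]
insert 2 at 2 → [0, 9, 2, 8, 17]
a[-4] = a[1]*a[0] = 9*0 = 0 → [0, 0, 2, 8, 17]
a[1] = a[3]-a[-1] = 8-17 = -9 → [0, -9, 2, 8, 17]
append a[-1]+a[-1] = 17+17 = 34 → [0, -9, 2, 8, 17, 34]
insert 9 at 4 → [0, -9, 2, 8, 9, 17, 34]
insert 0 at 1 → [0, 0, -9, 2, 8, 9, 17, 34]
reverse → [34, 17, 9, 8, 2, -9, 0, 0]
a[-1]*a[5] = 0*(-9) = 0

0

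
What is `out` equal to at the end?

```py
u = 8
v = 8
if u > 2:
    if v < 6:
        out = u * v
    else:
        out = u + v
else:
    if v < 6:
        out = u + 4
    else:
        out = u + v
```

u=8, v=8
u > 2 is True; v < 6 is False
→ out = u + v = 16

16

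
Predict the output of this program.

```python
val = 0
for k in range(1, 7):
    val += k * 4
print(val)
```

k=1: val = 0+1*4 = 4
k=2: val = 4+2*4 = 12
k=3: val = 12+3*4 = 24
k=4: val = 24+4*4 = 40
k=5: val = 40+5*4 = 60
k=6: val = 60+6*4 = 84

84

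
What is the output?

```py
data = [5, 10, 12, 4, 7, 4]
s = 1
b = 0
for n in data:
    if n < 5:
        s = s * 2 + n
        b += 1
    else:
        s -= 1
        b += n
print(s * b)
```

72

n=5: not <5, s = 1-1 = 0; b=5
n=10: not <5, s = 0-1 = -1; b=15
n=12: not <5, s = (-1)-1 = -2; b=27
n=4: <5, s = (-2)*2+4 = 0; b=28
n=7: not <5, s = 0-1 = -1; b=35
n=4: <5, s = (-1)*2+4 = 2; b=36
s*b = 2*36 = 72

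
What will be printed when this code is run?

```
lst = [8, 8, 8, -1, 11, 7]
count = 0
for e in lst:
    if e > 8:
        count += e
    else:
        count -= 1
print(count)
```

6

e=8: not >8, count = 0-1 = -1
e=8: not >8, count = (-1)-1 = -2
e=8: not >8, count = (-2)-1 = -3
e=-1: not >8, count = (-3)-1 = -4
e=11: >8, count = (-4)+11 = 7
e=7: not >8, count = 7-1 = 6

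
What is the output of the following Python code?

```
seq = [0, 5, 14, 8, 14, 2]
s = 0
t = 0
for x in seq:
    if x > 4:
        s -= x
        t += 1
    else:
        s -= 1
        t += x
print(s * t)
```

-258

x=0: not >4, s = 0-1 = -1; t=0
x=5: >4, s = (-1)-5 = -6; t=1
x=14: >4, s = (-6)-14 = -20; t=2
x=8: >4, s = (-20)-8 = -28; t=3
x=14: >4, s = (-28)-14 = -42; t=4
x=2: not >4, s = (-42)-1 = -43; t=6
s*t = (-43)*6 = -258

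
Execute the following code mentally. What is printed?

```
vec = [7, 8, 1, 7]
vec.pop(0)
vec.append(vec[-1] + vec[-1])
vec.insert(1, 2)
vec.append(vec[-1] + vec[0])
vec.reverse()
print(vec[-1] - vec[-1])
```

0

pop(0) removes 7 → [8, 1, 7]
append vec[-1]+vec[-1] = 7+7 = 14 → [8, 1, 7, 14]
insert 2 at 1 → [8, 2, 1, 7, 14]
append vec[-1]+vec[0] = 14+8 = 22 → [8, 2, 1, 7, 14, 22]
reverse → [22, 14, 7, 1, 2, 8]
vec[-1]-vec[-1] = 8-8 = 0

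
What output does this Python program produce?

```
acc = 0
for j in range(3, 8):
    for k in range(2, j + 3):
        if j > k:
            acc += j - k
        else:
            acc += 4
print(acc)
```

j=3,k=2: 3>2, acc = 0+1 = 1
j=3,k=3: not 3>3, acc = 1+4 = 5
j=3,k=4: not 3>4, acc = 5+4 = 9
j=3,k=5: not 3>5, acc = 9+4 = 13
j=4,k=2: 4>2, acc = 13+2 = 15
j=4,k=3: 4>3, acc = 15+1 = 16
j=4,k=4: not 4>4, acc = 16+4 = 20
j=4,k=5: not 4>5, acc = 20+4 = 24
j=4,k=6: not 4>6, acc = 24+4 = 28
j=5,k=2: 5>2, acc = 28+3 = 31
j=5,k=3: 5>3, acc = 31+2 = 33
j=5,k=4: 5>4, acc = 33+1 = 34
j=5,k=5: not 5>5, acc = 34+4 = 38
j=5,k=6: not 5>6, acc = 38+4 = 42
j=5,k=7: not 5>7, acc = 42+4 = 46
j=6,k=2: 6>2, acc = 46+4 = 50
j=6,k=3: 6>3, acc = 50+3 = 53
j=6,k=4: 6>4, acc = 53+2 = 55
j=6,k=5: 6>5, acc = 55+1 = 56
j=6,k=6: not 6>6, acc = 56+4 = 60
j=6,k=7: not 6>7, acc = 60+4 = 64
j=6,k=8: not 6>8, acc = 64+4 = 68
j=7,k=2: 7>2, acc = 68+5 = 73
j=7,k=3: 7>3, acc = 73+4 = 77
j=7,k=4: 7>4, acc = 77+3 = 80
j=7,k=5: 7>5, acc = 80+2 = 82
j=7,k=6: 7>6, acc = 82+1 = 83
j=7,k=7: not 7>7, acc = 83+4 = 87
j=7,k=8: not 7>8, acc = 87+4 = 91
j=7,k=9: not 7>9, acc = 91+4 = 95

95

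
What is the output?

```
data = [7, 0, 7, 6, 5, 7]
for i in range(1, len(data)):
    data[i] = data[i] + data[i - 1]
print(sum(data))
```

105

i=1: data[1] = 0+7 = 7 → [7, 7, 7, 6, 5, 7]
i=2: data[2] = 7+7 = 14 → [7, 7, 14, 6, 5, 7]
i=3: data[3] = 6+14 = 20 → [7, 7, 14, 20, 5, 7]
i=4: data[4] = 5+20 = 25 → [7, 7, 14, 20, 25, 7]
i=5: data[5] = 7+25 = 32 → [7, 7, 14, 20, 25, 32]
sum = 105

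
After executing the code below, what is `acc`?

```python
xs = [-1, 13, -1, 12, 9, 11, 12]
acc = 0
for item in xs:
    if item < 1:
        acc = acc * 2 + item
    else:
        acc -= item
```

-73

item=-1: <1, acc = 0*2+(-1) = -1
item=13: not <1, acc = (-1)-13 = -14
item=-1: <1, acc = (-14)*2+(-1) = -29
item=12: not <1, acc = (-29)-12 = -41
item=9: not <1, acc = (-41)-9 = -50
item=11: not <1, acc = (-50)-11 = -61
item=12: not <1, acc = (-61)-12 = -73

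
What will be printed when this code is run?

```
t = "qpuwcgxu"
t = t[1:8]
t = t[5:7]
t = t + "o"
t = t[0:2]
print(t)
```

xu

slice [1:8] → 'puwcgxu'
slice [5:7] → 'xu'
+ 'o' → 'xuo'
slice [0:2] → 'xu'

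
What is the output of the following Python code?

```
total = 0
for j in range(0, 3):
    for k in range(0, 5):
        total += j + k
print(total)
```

45

j=0,k=0: total = 0+0 = 0
j=0,k=1: total = 0+1 = 1
j=0,k=2: total = 1+2 = 3
j=0,k=3: total = 3+3 = 6
j=0,k=4: total = 6+4 = 10
j=1,k=0: total = 10+1 = 11
j=1,k=1: total = 11+2 = 13
j=1,k=2: total = 13+3 = 16
j=1,k=3: total = 16+4 = 20
j=1,k=4: total = 20+5 = 25
j=2,k=0: total = 25+2 = 27
j=2,k=1: total = 27+3 = 30
j=2,k=2: total = 30+4 = 34
j=2,k=3: total = 34+5 = 39
j=2,k=4: total = 39+6 = 45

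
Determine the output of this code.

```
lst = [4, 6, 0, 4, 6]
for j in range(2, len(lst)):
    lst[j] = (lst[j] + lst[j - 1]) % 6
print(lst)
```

j=2: lst[2] = (0+6)%6 = 0 → [4, 6, 0, 4, 6]
j=3: lst[3] = (4+0)%6 = 4 → [4, 6, 0, 4, 6]
j=4: lst[4] = (6+4)%6 = 4 → [4, 6, 0, 4, 4]

[4, 6, 0, 4, 4]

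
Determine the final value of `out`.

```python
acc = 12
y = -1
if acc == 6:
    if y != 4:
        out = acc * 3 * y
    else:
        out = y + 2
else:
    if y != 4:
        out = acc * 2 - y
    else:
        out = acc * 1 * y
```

25

acc=12, y=-1
acc == 6 is False; y != 4 is True
→ out = acc * 2 - y = 25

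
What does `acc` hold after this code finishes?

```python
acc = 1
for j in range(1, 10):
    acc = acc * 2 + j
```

1525

j=1: acc = 1*2+1 = 3
j=2: acc = 3*2+2 = 8
j=3: acc = 8*2+3 = 19
j=4: acc = 19*2+4 = 42
j=5: acc = 42*2+5 = 89
j=6: acc = 89*2+6 = 184
j=7: acc = 184*2+7 = 375
j=8: acc = 375*2+8 = 758
j=9: acc = 758*2+9 = 1525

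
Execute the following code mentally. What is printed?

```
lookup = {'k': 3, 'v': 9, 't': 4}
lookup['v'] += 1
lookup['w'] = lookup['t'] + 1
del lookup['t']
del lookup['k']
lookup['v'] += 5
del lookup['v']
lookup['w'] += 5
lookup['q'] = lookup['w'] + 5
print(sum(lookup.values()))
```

25

lookup['v'] = 9+1 = 10 → {'k': 3, 'v': 10, 't': 4}
lookup['w'] = lookup['t']+1 = 5 → {'k': 3, 'v': 10, 't': 4, 'w': 5}
del 't' → {'k': 3, 'v': 10, 'w': 5}
del 'k' → {'v': 10, 'w': 5}
lookup['v'] = 10+5 = 15 → {'v': 15, 'w': 5}
del 'v' → {'w': 5}
lookup['w'] = 5+5 = 10 → {'w': 10}
lookup['q'] = lookup['w']+5 = 15 → {'w': 10, 'q': 15}
sum of values = 25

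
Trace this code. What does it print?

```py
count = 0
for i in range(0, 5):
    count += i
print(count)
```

i=0: count = 0+0 = 0
i=1: count = 0+1 = 1
i=2: count = 1+2 = 3
i=3: count = 3+3 = 6
i=4: count = 6+4 = 10

10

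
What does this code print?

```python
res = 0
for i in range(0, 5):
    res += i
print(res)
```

i=0: res = 0+0 = 0
i=1: res = 0+1 = 1
i=2: res = 1+2 = 3
i=3: res = 3+3 = 6
i=4: res = 6+4 = 10

10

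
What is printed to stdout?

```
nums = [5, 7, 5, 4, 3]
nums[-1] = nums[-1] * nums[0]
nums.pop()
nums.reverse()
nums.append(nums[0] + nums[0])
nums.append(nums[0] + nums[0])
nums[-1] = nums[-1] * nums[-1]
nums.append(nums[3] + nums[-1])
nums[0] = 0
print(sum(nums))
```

nums[-1] = nums[-1]*nums[0] = 3*5 = 15 → [5, 7, 5, 4, 15]
pop() removes 15 → [5, 7, 5, 4]
reverse → [4, 5, 7, 5]
append nums[0]+nums[0] = 4+4 = 8 → [4, 5, 7, 5, 8]
append nums[0]+nums[0] = 4+4 = 8 → [4, 5, 7, 5, 8, 8]
nums[-1] = nums[-1]*nums[-1] = 8*8 = 64 → [4, 5, 7, 5, 8, 64]
append nums[3]+nums[-1] = 5+64 = 69 → [4, 5, 7, 5, 8, 64, 69]
nums[0] = 0 → [0, 5, 7, 5, 8, 64, 69]
sum = 158

158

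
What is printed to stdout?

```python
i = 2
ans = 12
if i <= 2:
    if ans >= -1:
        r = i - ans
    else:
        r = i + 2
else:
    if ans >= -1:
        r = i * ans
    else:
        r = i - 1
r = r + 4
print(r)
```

i=2, ans=12
i <= 2 is True; ans >= -1 is True
→ r = i - ans = -10
r = (-10)+4 = -6

-6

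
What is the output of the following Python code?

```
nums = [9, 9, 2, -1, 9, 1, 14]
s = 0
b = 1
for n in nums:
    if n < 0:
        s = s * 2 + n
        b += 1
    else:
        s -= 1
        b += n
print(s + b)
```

n=9: not <0, s = 0-1 = -1; b=10
n=9: not <0, s = (-1)-1 = -2; b=19
n=2: not <0, s = (-2)-1 = -3; b=21
n=-1: <0, s = (-3)*2+(-1) = -7; b=22
n=9: not <0, s = (-7)-1 = -8; b=31
n=1: not <0, s = (-8)-1 = -9; b=32
n=14: not <0, s = (-9)-1 = -10; b=46
s+b = (-10)+46 = 36

36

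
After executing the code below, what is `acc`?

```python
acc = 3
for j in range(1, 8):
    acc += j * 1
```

j=1: acc = 3+1*1 = 4
j=2: acc = 4+2*1 = 6
j=3: acc = 6+3*1 = 9
j=4: acc = 9+4*1 = 13
j=5: acc = 13+5*1 = 18
j=6: acc = 18+6*1 = 24
j=7: acc = 24+7*1 = 31

31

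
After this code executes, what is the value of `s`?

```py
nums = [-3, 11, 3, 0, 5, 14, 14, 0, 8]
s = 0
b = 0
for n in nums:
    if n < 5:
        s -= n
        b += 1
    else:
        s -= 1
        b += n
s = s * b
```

-280

n=-3: <5, s = 0-(-3) = 3; b=1
n=11: not <5, s = 3-1 = 2; b=12
n=3: <5, s = 2-3 = -1; b=13
n=0: <5, s = (-1)-0 = -1; b=14
n=5: not <5, s = (-1)-1 = -2; b=19
n=14: not <5, s = (-2)-1 = -3; b=33
n=14: not <5, s = (-3)-1 = -4; b=47
n=0: <5, s = (-4)-0 = -4; b=48
n=8: not <5, s = (-4)-1 = -5; b=56
s*b = (-5)*56 = -280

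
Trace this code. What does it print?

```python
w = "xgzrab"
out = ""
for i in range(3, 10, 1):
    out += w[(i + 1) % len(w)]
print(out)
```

abxgzra

i=3: add w[4]='a' → 'a'
i=4: add w[5]='b' → 'ab'
i=5: add w[0]='x' → 'abx'
i=6: add w[1]='g' → 'abxg'
i=7: add w[2]='z' → 'abxgz'
i=8: add w[3]='r' → 'abxgzr'
i=9: add w[4]='a' → 'abxgzra'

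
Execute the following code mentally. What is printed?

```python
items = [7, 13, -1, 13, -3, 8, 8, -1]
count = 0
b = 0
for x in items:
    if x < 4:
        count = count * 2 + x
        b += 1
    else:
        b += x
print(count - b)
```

-63

x=7: not <4; b=7
x=13: not <4; b=20
x=-1: <4, count = 0*2+(-1) = -1; b=21
x=13: not <4; b=34
x=-3: <4, count = (-1)*2+(-3) = -5; b=35
x=8: not <4; b=43
x=8: not <4; b=51
x=-1: <4, count = (-5)*2+(-1) = -11; b=52
count-b = (-11)-52 = -63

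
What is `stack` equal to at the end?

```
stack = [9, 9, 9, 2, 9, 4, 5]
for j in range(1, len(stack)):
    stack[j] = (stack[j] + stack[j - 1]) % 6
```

[9, 0, 3, 5, 2, 0, 5]

j=1: stack[1] = (9+9)%6 = 0 → [9, 0, 9, 2, 9, 4, 5]
j=2: stack[2] = (9+0)%6 = 3 → [9, 0, 3, 2, 9, 4, 5]
j=3: stack[3] = (2+3)%6 = 5 → [9, 0, 3, 5, 9, 4, 5]
j=4: stack[4] = (9+5)%6 = 2 → [9, 0, 3, 5, 2, 4, 5]
j=5: stack[5] = (4+2)%6 = 0 → [9, 0, 3, 5, 2, 0, 5]
j=6: stack[6] = (5+0)%6 = 5 → [9, 0, 3, 5, 2, 0, 5]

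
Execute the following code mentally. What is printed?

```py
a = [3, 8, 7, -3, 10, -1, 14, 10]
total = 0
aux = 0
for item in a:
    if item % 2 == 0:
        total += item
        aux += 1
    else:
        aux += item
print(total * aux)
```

420

item=3: not even; aux=3
item=8: even, total = 0+8 = 8; aux=4
item=7: not even; aux=11
item=-3: not even; aux=8
item=10: even, total = 8+10 = 18; aux=9
item=-1: not even; aux=8
item=14: even, total = 18+14 = 32; aux=9
item=10: even, total = 32+10 = 42; aux=10
total*aux = 42*10 = 420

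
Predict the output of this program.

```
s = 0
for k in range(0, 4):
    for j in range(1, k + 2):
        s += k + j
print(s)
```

k=0,j=1: s = 0+1 = 1
k=1,j=1: s = 1+2 = 3
k=1,j=2: s = 3+3 = 6
k=2,j=1: s = 6+3 = 9
k=2,j=2: s = 9+4 = 13
k=2,j=3: s = 13+5 = 18
k=3,j=1: s = 18+4 = 22
k=3,j=2: s = 22+5 = 27
k=3,j=3: s = 27+6 = 33
k=3,j=4: s = 33+7 = 40

40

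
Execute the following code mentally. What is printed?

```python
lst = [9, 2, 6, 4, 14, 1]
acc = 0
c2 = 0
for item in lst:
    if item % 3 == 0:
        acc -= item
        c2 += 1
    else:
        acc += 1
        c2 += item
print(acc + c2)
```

item=9: %3==0, acc = 0-9 = -9; c2=1
item=2: not %3==0, acc = (-9)+1 = -8; c2=3
item=6: %3==0, acc = (-8)-6 = -14; c2=4
item=4: not %3==0, acc = (-14)+1 = -13; c2=8
item=14: not %3==0, acc = (-13)+1 = -12; c2=22
item=1: not %3==0, acc = (-12)+1 = -11; c2=23
acc+c2 = (-11)+23 = 12

12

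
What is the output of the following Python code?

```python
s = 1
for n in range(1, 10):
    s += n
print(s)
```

46

n=1: s = 1+1 = 2
n=2: s = 2+2 = 4
n=3: s = 4+3 = 7
n=4: s = 7+4 = 11
n=5: s = 11+5 = 16
n=6: s = 16+6 = 22
n=7: s = 22+7 = 29
n=8: s = 29+8 = 37
n=9: s = 37+9 = 46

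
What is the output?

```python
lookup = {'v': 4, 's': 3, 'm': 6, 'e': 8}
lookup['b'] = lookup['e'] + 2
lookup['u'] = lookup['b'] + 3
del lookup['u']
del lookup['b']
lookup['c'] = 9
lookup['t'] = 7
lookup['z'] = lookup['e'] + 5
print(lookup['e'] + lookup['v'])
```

lookup['b'] = lookup['e']+2 = 10 → {'v': 4, 's': 3, 'm': 6, 'e': 8, 'b': 10}
lookup['u'] = lookup['b']+3 = 13 → {'v': 4, 's': 3, 'm': 6, 'e': 8, 'b': 10, 'u': 13}
del 'u' → {'v': 4, 's': 3, 'm': 6, 'e': 8, 'b': 10}
del 'b' → {'v': 4, 's': 3, 'm': 6, 'e': 8}
lookup['c'] = 9 → {'v': 4, 's': 3, 'm': 6, 'e': 8, 'c': 9}
lookup['t'] = 7 → {'v': 4, 's': 3, 'm': 6, 'e': 8, 'c': 9, 't': 7}
lookup['z'] = lookup['e']+5 = 13 → {'v': 4, 's': 3, 'm': 6, 'e': 8, 'c': 9, 't': 7, 'z': 13}
lookup['e']+lookup['v'] = 8+4 = 12

12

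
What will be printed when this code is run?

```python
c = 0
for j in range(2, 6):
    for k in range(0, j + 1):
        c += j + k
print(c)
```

j=2,k=0: c = 0+2 = 2
j=2,k=1: c = 2+3 = 5
j=2,k=2: c = 5+4 = 9
j=3,k=0: c = 9+3 = 12
j=3,k=1: c = 12+4 = 16
j=3,k=2: c = 16+5 = 21
j=3,k=3: c = 21+6 = 27
j=4,k=0: c = 27+4 = 31
j=4,k=1: c = 31+5 = 36
j=4,k=2: c = 36+6 = 42
j=4,k=3: c = 42+7 = 49
j=4,k=4: c = 49+8 = 57
j=5,k=0: c = 57+5 = 62
j=5,k=1: c = 62+6 = 68
j=5,k=2: c = 68+7 = 75
j=5,k=3: c = 75+8 = 83
j=5,k=4: c = 83+9 = 92
j=5,k=5: c = 92+10 = 102

102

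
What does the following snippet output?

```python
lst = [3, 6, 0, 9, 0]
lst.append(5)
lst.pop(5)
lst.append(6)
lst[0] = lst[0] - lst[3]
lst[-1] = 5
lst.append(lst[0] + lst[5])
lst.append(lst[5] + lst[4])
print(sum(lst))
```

18

append 5 → [3, 6, 0, 9, 0, 5]
pop(5) removes 5 → [3, 6, 0, 9, 0]
append 6 → [3, 6, 0, 9, 0, 6]
lst[0] = lst[0]-lst[3] = 3-9 = -6 → [-6, 6, 0, 9, 0, 6]
lst[-1] = 5 → [-6, 6, 0, 9, 0, 5]
append lst[0]+lst[5] = (-6)+5 = -1 → [-6, 6, 0, 9, 0, 5, -1]
append lst[5]+lst[4] = 5+0 = 5 → [-6, 6, 0, 9, 0, 5, -1, 5]
sum = 18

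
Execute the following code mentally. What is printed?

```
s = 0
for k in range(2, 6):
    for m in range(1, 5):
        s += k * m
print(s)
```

k=2,m=1: s = 0+2 = 2
k=2,m=2: s = 2+4 = 6
k=2,m=3: s = 6+6 = 12
k=2,m=4: s = 12+8 = 20
k=3,m=1: s = 20+3 = 23
k=3,m=2: s = 23+6 = 29
k=3,m=3: s = 29+9 = 38
k=3,m=4: s = 38+12 = 50
k=4,m=1: s = 50+4 = 54
k=4,m=2: s = 54+8 = 62
k=4,m=3: s = 62+12 = 74
k=4,m=4: s = 74+16 = 90
k=5,m=1: s = 90+5 = 95
k=5,m=2: s = 95+10 = 105
k=5,m=3: s = 105+15 = 120
k=5,m=4: s = 120+20 = 140

140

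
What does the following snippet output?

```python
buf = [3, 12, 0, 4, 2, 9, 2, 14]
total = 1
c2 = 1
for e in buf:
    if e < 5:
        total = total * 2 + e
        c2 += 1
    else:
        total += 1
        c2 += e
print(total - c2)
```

80

e=3: <5, total = 1*2+3 = 5; c2=2
e=12: not <5, total = 5+1 = 6; c2=14
e=0: <5, total = 6*2+0 = 12; c2=15
e=4: <5, total = 12*2+4 = 28; c2=16
e=2: <5, total = 28*2+2 = 58; c2=17
e=9: not <5, total = 58+1 = 59; c2=26
e=2: <5, total = 59*2+2 = 120; c2=27
e=14: not <5, total = 120+1 = 121; c2=41
total-c2 = 121-41 = 80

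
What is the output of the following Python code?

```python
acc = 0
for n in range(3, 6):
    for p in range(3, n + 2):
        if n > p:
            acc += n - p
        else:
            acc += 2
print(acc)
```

16

n=3,p=3: not 3>3, acc = 0+2 = 2
n=3,p=4: not 3>4, acc = 2+2 = 4
n=4,p=3: 4>3, acc = 4+1 = 5
n=4,p=4: not 4>4, acc = 5+2 = 7
n=4,p=5: not 4>5, acc = 7+2 = 9
n=5,p=3: 5>3, acc = 9+2 = 11
n=5,p=4: 5>4, acc = 11+1 = 12
n=5,p=5: not 5>5, acc = 12+2 = 14
n=5,p=6: not 5>6, acc = 14+2 = 16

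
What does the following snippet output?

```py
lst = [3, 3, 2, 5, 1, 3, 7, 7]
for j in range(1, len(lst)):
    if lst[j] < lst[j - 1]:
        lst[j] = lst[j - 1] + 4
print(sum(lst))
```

108

j=1: 3>=3, unchanged → [3, 3, 2, 5, 1, 3, 7, 7]
j=2: 2<3, lst[2] = 3+4 = 7 → [3, 3, 7, 5, 1, 3, 7, 7]
j=3: 5<7, lst[3] = 7+4 = 11 → [3, 3, 7, 11, 1, 3, 7, 7]
j=4: 1<11, lst[4] = 11+4 = 15 → [3, 3, 7, 11, 15, 3, 7, 7]
j=5: 3<15, lst[5] = 15+4 = 19 → [3, 3, 7, 11, 15, 19, 7, 7]
j=6: 7<19, lst[6] = 19+4 = 23 → [3, 3, 7, 11, 15, 19, 23, 7]
j=7: 7<23, lst[7] = 23+4 = 27 → [3, 3, 7, 11, 15, 19, 23, 27]
sum = 108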